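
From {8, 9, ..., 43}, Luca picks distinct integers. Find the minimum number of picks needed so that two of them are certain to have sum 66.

27

Two chosen integers sum to 66 exactly when both halves of some pair {x, 66−x} with 23 ≤ x ≤ 66−x ≤ 43 are chosen — 10 such pairs.
The remaining 16 elements (those with no distinct partner in range) can never complete a 66-sum, so the worst case takes all of them and one from each pair: 16 + 10 = 26.
The 27th integer has to be the second member of some pair, so 26 + 1 = 27.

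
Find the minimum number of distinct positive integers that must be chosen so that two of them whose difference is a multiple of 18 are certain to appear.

19

Integers whose pairwise differences are multiples of 18 are exactly those sharing a remainder mod 18. The 18 residue classes mod 18 are the pigeonholes.
With 18 integers one could put 1 in each residue class and have no class reach 2.
The 19th integer pushes some class to 2, so 18·1 + 1 = 19.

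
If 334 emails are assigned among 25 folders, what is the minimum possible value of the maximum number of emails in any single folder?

Pigeonhole: the 25 folders are the holes and the 334 emails are the pigeons.
If every folder held at most 13 emails, the total would be at most 25 × 13 = 325, which is less than 334.
So some folder holds at least ⌈334/25⌉ = 14 emails.

14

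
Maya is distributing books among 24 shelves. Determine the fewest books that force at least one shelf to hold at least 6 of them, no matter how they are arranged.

121

With 120 books one could put exactly 5 in each of the 24 shelves, and no shelf would reach 6.
One more book must land in a shelf that already has 5, giving it 6.
So 24 × 5 + 1 = 121 books are required.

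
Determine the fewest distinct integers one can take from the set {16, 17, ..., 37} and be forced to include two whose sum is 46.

Two chosen integers sum to 46 exactly when both halves of some pair {x, 46−x} with 16 ≤ x ≤ 46−x ≤ 30 are chosen — 7 such pairs.
The remaining 8 elements (those with no distinct partner in range) can never complete a 46-sum, so the worst case takes all of them and one from each pair: 8 + 7 = 15.
Pigeonhole: the 16th integer has to be the second member of some pair, so 15 + 1 = 16.

16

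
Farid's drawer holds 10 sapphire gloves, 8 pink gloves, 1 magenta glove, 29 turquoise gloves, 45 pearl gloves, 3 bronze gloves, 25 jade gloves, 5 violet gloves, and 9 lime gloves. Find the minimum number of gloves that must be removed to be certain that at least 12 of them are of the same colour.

70

Put each drawn glove into a box by colour. The largest draw with every box below 12 takes min(count, 11) from each colour; colours with fewer than 11 contribute all they have.
Σ min(cᵢ, 11) = 10 + 8 + 1 + 11 + 11 + 3 + 11 + 5 + 9 = 69.
Draw number 69 + 1 = 70 must push one box to 12.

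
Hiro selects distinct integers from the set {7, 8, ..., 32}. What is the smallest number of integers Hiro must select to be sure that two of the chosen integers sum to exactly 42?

A set avoiding the sum 42 can contain at most one of each pair {x, 42−x}, plus the 4 elements whose complement lies outside the range or equal to its own complement.
The integers 7, …, 21 (15 of them) are such a set: any two sum to at least 7+8 = 15 and at most 20+21 = 41 < 42.
Any 16th integer completes one of the 11 pairs, so 16 choices force a sum of 42.

16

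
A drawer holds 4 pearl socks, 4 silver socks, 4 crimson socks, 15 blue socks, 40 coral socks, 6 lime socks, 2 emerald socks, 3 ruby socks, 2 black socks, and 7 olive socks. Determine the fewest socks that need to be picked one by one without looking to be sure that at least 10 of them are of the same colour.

An adversary could hand out at most 9 socks per colour (8 colours run out sooner): 4 + 4 + 4 + 9 + 9 + 6 + 2 + 3 + 2 + 7 = 50 socks and still no colour has 10.
One more sock lands in a colour already at 9, so 51 draws are enough and 50 are not.

51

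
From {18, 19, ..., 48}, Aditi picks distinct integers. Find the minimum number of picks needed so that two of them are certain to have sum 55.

22

Two chosen integers sum to 55 exactly when both halves of some pair {x, 55−x} with 18 ≤ x ≤ 55−x ≤ 37 are chosen — 10 such pairs.
The remaining 11 elements (those with no distinct partner in range) can never complete a 55-sum, so the worst case takes all of them and one from each pair: 11 + 10 = 21.
By pigeonhole, the 22nd integer has to be the second member of some pair, so 21 + 1 = 22.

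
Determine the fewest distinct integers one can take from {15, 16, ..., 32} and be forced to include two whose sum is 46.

Two chosen integers sum to 46 exactly when both halves of some pair {x, 46−x} with 15 ≤ x ≤ 46−x ≤ 31 are chosen — 8 such pairs.
The remaining 2 elements (those with no distinct partner in range) can never complete a 46-sum, so the worst case takes all of them and one from each pair: 2 + 8 = 10.
By pigeonhole, the 11th integer has to be the second member of some pair, so 10 + 1 = 11.

11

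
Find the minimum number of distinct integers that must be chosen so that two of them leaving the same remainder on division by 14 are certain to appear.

15

By pigeonhole, the 14 residue classes mod 14 are the pigeonholes.
With 14 integers one could put 1 in each residue class and have no class reach 2.
The 15th integer pushes some class to 2, so 14·1 + 1 = 15.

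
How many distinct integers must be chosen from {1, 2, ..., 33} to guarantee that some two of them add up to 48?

25

A set avoiding the sum 48 can contain at most one of each pair {x, 48−x}, plus the 15 elements whose complement lies outside the range or equal to its own complement.
The integers 1, …, 24 (24 of them) are such a set: any two sum to at least 1+2 = 3 and at most 23+24 = 47 < 48.
Any 25th integer completes one of the 9 pairs, so 25 choices force a sum of 48.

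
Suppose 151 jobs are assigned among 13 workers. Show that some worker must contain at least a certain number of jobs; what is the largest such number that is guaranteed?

12

The 13 workers are the holes and the 151 jobs are the pigeons.
If every worker held at most 11 jobs, the total would be at most 13 × 11 = 143, which is less than 151.
So some worker holds at least ⌈151/13⌉ = 12 jobs.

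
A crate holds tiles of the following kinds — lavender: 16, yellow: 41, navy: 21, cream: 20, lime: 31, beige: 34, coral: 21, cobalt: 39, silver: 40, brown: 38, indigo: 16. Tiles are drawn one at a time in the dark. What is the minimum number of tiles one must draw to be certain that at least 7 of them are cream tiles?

304

In the worst case for collecting cream tiles, every non-cream tile comes out first.
There are 16 + 41 + 21 + 31 + 34 + 21 + 39 + 40 + 38 + 16 = 297 non-cream tiles altogether.
After those, each further tile must be cream, so 297 + 7 = 304 draws guarantee 7 cream tiles.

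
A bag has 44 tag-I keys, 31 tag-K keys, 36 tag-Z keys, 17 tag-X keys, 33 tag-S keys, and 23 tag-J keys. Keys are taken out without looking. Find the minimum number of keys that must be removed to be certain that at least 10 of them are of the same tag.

55

Pigeonhole: put each drawn key into a box by tag. The largest draw with every box below 10 takes min(count, 9) from each tag.
Σ min(cᵢ, 9) = 9 + 9 + 9 + 9 + 9 + 9 = 54.
Draw number 54 + 1 = 55 must push one box to 10.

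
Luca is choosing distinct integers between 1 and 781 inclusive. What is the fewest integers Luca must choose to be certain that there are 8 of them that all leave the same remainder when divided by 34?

By pigeonhole, the 34 residue classes mod 34 are the pigeonholes.
With 238 integers one could put 7 in each residue class and have no class reach 8.
The 239th integer pushes some class to 8, so 34·7 + 1 = 239.

239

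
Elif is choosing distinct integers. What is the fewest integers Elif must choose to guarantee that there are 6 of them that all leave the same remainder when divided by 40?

The 40 residue classes mod 40 are the pigeonholes.
With 200 integers one could put 5 in each residue class and have no class reach 6.
The 201st integer pushes some class to 6, so 40·5 + 1 = 201.

201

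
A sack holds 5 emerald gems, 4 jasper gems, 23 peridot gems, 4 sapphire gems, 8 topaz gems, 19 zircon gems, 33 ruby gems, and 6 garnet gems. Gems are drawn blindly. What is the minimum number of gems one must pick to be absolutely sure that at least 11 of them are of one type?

By pigeonhole, put each drawn gem into a box by type. The largest draw with every box below 11 takes min(count, 10) from each type; types with fewer than 10 contribute all they have.
Σ min(cᵢ, 10) = 5 + 4 + 10 + 4 + 8 + 10 + 10 + 6 = 57.
Draw number 57 + 1 = 58 must push one box to 11.

58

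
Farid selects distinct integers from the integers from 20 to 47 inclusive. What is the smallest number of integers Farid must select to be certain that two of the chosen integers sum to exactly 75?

19

Group the elements by complementary pair {x, 75−x}: {28,47}, {29,46}, {30,45}, …, giving 10 two-element pairs and 8 integers whose partner 75−x falls outside [20,47].
Treating each of those 18 groups as a pigeonhole, one can pick one integer per group — 18 integers — with no two summing to 75.
The 19th integer lands in an occupied pair, forcing a sum of 75.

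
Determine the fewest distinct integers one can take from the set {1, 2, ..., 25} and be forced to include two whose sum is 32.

17

A set avoiding the sum 32 can contain at most one of each pair {x, 32−x}, plus the 7 elements whose complement lies outside the range or equal to its own complement.
The integers 1, …, 16 (16 of them) are such a set: any two sum to at least 1+2 = 3 and at most 15+16 = 31 < 32.
Any 17th integer completes one of the 9 pairs, so 17 choices force a sum of 32.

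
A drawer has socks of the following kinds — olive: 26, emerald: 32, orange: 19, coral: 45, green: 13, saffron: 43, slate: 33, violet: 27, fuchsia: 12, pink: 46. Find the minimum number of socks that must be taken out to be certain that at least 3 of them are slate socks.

266

In the worst case for collecting slate socks, every non-slate sock comes out first.
There are 26 + 32 + 19 + 45 + 13 + 43 + 27 + 12 + 46 = 263 non-slate socks altogether.
After those, each further sock must be slate, so 263 + 3 = 266 draws guarantee 3 slate socks.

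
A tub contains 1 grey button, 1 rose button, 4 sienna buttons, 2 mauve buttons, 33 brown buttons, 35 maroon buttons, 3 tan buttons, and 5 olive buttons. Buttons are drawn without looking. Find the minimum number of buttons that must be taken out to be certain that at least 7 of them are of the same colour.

29

Pigeonhole: put each drawn button into a box by colour. The largest draw with every box below 7 takes min(count, 6) from each colour; colours with fewer than 6 contribute all they have.
Σ min(cᵢ, 6) = 1 + 1 + 4 + 2 + 6 + 6 + 3 + 5 = 28.
Draw number 28 + 1 = 29 must push one box to 7.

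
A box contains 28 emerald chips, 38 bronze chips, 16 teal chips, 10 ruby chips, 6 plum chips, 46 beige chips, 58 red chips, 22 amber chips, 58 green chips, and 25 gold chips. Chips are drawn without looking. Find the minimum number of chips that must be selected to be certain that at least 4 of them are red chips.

In the worst case for collecting red chips, every non-red chip comes out first.
There are 28 + 38 + 16 + 10 + 6 + 46 + 22 + 58 + 25 = 249 non-red chips altogether.
After those, each further chip must be red, so 249 + 4 = 253 draws guarantee 4 red chips.

253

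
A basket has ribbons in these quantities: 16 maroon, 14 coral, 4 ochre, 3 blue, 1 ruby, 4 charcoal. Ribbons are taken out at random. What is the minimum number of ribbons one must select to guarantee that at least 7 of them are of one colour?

25

Put each drawn ribbon into a box by colour. The largest draw with every box below 7 takes min(count, 6) from each colour; colours with fewer than 6 contribute all they have.
Σ min(cᵢ, 6) = 6 + 6 + 4 + 3 + 1 + 4 = 24.
Draw number 24 + 1 = 25 must push one box to 7.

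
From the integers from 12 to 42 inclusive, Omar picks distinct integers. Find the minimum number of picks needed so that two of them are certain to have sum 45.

Group the elements by complementary pair {x, 45−x}: {12,33}, {13,32}, {14,31}, …, giving 11 two-element pairs and 9 integers whose partner 45−x falls outside [12,42].
Treating each of those 20 groups as a pigeonhole, one can pick one integer per group — 20 integers — with no two summing to 45.
The 21st integer lands in an occupied pair, forcing a sum of 45.

21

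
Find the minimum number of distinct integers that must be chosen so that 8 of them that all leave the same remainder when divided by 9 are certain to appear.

The 9 residue classes mod 9 are the pigeonholes.
With 63 integers one could put 7 in each residue class and have no class reach 8.
The 64th integer pushes some class to 8, so 9·7 + 1 = 64.

64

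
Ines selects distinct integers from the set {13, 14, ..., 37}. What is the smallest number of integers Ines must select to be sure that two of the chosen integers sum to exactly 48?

15

Group the elements by complementary pair {x, 48−x}: {13,35}, {14,34}, {15,33}, …, giving 11 two-element pairs, the single value 24 (it cannot pair with itself since the integers are distinct), and 2 integers whose partner 48−x falls outside [13,37].
By pigeonhole, treating each of those 14 groups as a pigeonhole, one can pick one integer per group — 14 integers — with no two summing to 48.
The 15th integer lands in an occupied pair, forcing a sum of 48.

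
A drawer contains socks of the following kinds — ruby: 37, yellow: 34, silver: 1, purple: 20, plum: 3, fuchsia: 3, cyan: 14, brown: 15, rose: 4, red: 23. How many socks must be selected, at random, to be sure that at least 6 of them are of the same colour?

42

The 10 colours are the holes; the socks drawn are the pigeons.
To avoid 6 of any one colour, the worst case takes at most 5 of each colour, or every sock of a colour that has fewer than 5.
That gives 5 + 5 + 1 + 5 + 3 + 3 + 5 + 5 + 4 + 5 = 41 socks with no colour reaching 6.
The next sock forces some colour to 6, so 41 + 1 = 42.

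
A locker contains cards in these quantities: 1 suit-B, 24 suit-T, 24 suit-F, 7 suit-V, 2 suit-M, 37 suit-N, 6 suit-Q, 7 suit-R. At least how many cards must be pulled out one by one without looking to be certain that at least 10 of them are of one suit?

51

An adversary could hand out at most 9 cards per suit (5 suits run out sooner): 1 + 9 + 9 + 7 + 2 + 9 + 6 + 7 = 50 cards and still no suit has 10.
One more card lands in a suit already at 9, so 51 draws are enough and 50 are not.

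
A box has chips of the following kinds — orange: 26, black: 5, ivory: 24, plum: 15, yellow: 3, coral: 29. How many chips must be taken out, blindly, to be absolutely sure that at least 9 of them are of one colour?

41

An adversary could hand out at most 8 chips per colour (black, yellow run out sooner): 8 + 5 + 8 + 8 + 3 + 8 = 40 chips and still no colour has 9.
One more chip lands in a colour already at 8, so 41 draws are enough and 40 are not.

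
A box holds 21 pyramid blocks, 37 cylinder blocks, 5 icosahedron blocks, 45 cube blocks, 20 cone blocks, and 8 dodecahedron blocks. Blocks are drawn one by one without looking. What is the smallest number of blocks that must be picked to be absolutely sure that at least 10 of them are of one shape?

50

By the pigeonhole principle, the 6 shapes are the holes; the blocks drawn are the pigeons.
To avoid 10 of any one shape, the worst case takes at most 9 of each shape, or every block of a shape that has fewer than 9.
That gives 9 + 9 + 5 + 9 + 9 + 8 = 49 blocks with no shape reaching 10.
The next block forces some shape to 10, so 49 + 1 = 50.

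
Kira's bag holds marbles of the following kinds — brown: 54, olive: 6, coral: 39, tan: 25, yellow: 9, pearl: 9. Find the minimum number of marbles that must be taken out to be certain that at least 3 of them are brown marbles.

91

In the worst case for collecting brown marbles, every non-brown marble comes out first.
There are 6 + 39 + 25 + 9 + 9 = 88 non-brown marbles altogether.
After those, each further marble must be brown, so 88 + 3 = 91 draws guarantee 3 brown marbles.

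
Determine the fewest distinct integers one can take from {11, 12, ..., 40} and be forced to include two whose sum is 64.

23

A set avoiding the sum 64 can contain at most one of each pair {x, 64−x}, plus the 14 elements whose complement lies outside the range or equal to its own complement.
The integers 11, …, 32 (22 of them) are such a set: any two sum to at least 11+12 = 23 and at most 31+32 = 63 < 64.
Any 23rd integer completes one of the 8 pairs, so 23 choices force a sum of 64.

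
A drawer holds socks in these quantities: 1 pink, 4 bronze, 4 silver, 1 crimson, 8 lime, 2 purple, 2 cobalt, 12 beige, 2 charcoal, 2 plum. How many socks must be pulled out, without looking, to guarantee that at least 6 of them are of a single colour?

29

Pigeonhole: the 10 colours are the holes; the socks drawn are the pigeons.
To avoid 6 of any one colour, the worst case takes at most 5 of each colour, or every sock of a colour that has fewer than 5.
That gives 1 + 4 + 4 + 1 + 5 + 2 + 2 + 5 + 2 + 2 = 28 socks with no colour reaching 6.
The next sock forces some colour to 6, so 28 + 1 = 29.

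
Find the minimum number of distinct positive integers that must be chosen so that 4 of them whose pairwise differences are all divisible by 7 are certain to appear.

22

Integers whose pairwise differences are multiples of 7 are exactly those sharing a remainder mod 7. By pigeonhole, the 7 residue classes mod 7 are the pigeonholes.
With 21 integers one could put 3 in each residue class and have no class reach 4.
The 22nd integer pushes some class to 4, so 7·3 + 1 = 22.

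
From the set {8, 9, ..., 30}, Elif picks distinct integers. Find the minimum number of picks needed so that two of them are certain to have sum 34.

15

Two chosen integers sum to 34 exactly when both halves of some pair {x, 34−x} with 8 ≤ x ≤ 34−x ≤ 26 are chosen — 9 such pairs.
The remaining 5 elements (those with no distinct partner in range) can never complete a 34-sum, so the worst case takes all of them and one from each pair: 5 + 9 = 14.
By pigeonhole, the 15th integer has to be the second member of some pair, so 14 + 1 = 15.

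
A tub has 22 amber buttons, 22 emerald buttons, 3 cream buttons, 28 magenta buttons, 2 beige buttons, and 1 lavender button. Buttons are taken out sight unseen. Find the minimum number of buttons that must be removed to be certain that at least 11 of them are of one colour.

37

An adversary could hand out at most 10 buttons per colour (cream, beige, lavender run out sooner): 10 + 10 + 3 + 10 + 2 + 1 = 36 buttons and still no colour has 11.
By the pigeonhole principle, one more button lands in a colour already at 10, so 37 draws are enough and 36 are not.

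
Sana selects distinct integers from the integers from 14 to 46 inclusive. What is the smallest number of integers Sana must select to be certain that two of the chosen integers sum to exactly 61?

Two chosen integers sum to 61 exactly when both halves of some pair {x, 61−x} with 15 ≤ x ≤ 61−x ≤ 46 are chosen — 16 such pairs.
The remaining 1 element (those with no distinct partner in range) can never complete a 61-sum, so the worst case takes all of them and one from each pair: 1 + 16 = 17.
By pigeonhole, the 18th integer has to be the second member of some pair, so 17 + 1 = 18.

18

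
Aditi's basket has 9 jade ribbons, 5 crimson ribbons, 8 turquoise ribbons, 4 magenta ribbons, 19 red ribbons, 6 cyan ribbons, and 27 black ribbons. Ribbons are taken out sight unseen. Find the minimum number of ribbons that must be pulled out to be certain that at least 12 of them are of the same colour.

By the pigeonhole principle, the 7 colours are the holes; the ribbons drawn are the pigeons.
To avoid 12 of any one colour, the worst case takes at most 11 of each colour, or every ribbon of a colour that has fewer than 11.
That gives 9 + 5 + 8 + 4 + 11 + 6 + 11 = 54 ribbons with no colour reaching 12.
The next ribbon forces some colour to 12, so 54 + 1 = 55.

55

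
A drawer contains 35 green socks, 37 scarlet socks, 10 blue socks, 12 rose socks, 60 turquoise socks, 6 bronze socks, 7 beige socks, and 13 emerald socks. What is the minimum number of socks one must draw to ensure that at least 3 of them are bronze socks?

177

In the worst case for collecting bronze socks, every non-bronze sock comes out first.
There are 35 + 37 + 10 + 12 + 60 + 7 + 13 = 174 non-bronze socks altogether.
After those, each further sock must be bronze, so 174 + 3 = 177 draws guarantee 3 bronze socks.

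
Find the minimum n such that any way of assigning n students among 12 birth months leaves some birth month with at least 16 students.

With 180 students one could put exactly 15 in each of the 12 birth months, and no birth month would reach 16.
By the pigeonhole principle, one more student must land in a birth month that already has 15, giving it 16.
So 12 × 15 + 1 = 181 students are required.

181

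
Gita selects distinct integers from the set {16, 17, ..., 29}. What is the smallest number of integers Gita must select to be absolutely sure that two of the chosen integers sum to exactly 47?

Two chosen integers sum to 47 exactly when both halves of some pair {x, 47−x} with 18 ≤ x ≤ 47−x ≤ 29 are chosen — 6 such pairs.
The remaining 2 elements (those with no distinct partner in range) can never complete a 47-sum, so the worst case takes all of them and one from each pair: 2 + 6 = 8.
The 9th integer has to be the second member of some pair, so 8 + 1 = 9.

9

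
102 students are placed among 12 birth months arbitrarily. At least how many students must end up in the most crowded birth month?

By pigeonhole, the 12 birth months are the holes and the 102 students are the pigeons.
If every birth month held at most 8 students, the total would be at most 12 × 8 = 96, which is less than 102.
So some birth month holds at least ⌈102/12⌉ = 9 students.

9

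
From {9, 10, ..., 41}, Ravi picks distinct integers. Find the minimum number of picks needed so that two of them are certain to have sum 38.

Two chosen integers sum to 38 exactly when both halves of some pair {x, 38−x} with 9 ≤ x ≤ 38−x ≤ 29 are chosen — 10 such pairs.
The remaining 13 elements (those with no distinct partner in range) can never complete a 38-sum, so the worst case takes all of them and one from each pair: 13 + 10 = 23.
By the pigeonhole principle, the 24th integer has to be the second member of some pair, so 23 + 1 = 24.

24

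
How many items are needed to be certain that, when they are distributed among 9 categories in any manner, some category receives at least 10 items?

82

With 81 items one could put exactly 9 in each of the 9 categories, and no category would reach 10.
Pigeonhole: one more item must land in a category that already has 9, giving it 10.
So 9 × 9 + 1 = 82 items are required.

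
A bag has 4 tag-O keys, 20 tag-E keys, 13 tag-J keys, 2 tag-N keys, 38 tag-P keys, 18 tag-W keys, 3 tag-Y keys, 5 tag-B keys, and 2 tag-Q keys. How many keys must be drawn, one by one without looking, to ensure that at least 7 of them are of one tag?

41

An adversary could hand out at most 6 keys per tag (5 tags run out sooner): 4 + 6 + 6 + 2 + 6 + 6 + 3 + 5 + 2 = 40 keys and still no tag has 7.
By the pigeonhole principle, one more key lands in a tag already at 6, so 41 draws are enough and 40 are not.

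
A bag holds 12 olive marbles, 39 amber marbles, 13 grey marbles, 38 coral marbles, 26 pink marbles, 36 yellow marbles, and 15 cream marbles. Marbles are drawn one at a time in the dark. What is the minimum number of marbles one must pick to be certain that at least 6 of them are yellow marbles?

In the worst case for collecting yellow marbles, every non-yellow marble comes out first.
There are 12 + 39 + 13 + 38 + 26 + 15 = 143 non-yellow marbles altogether.
After those, each further marble must be yellow, so 143 + 6 = 149 draws guarantee 6 yellow marbles.

149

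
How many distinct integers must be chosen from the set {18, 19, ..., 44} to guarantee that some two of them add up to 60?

A set avoiding the sum 60 can contain at most one of each pair {x, 60−x}, plus the 3 elements whose complement lies outside the range or equal to its own complement.
The integers 30, …, 44 (15 of them) are such a set: any two sum to at least 30+31 = 61 > 60.
Pigeonhole: any 16th integer completes one of the 12 pairs, so 16 choices force a sum of 60.

16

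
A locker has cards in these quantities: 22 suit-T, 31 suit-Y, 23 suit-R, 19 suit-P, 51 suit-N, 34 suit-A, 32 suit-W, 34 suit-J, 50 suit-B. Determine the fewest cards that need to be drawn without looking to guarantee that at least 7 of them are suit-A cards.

269

In the worst case for collecting suit-A cards, every non-suit-A card comes out first.
There are 22 + 31 + 23 + 19 + 51 + 32 + 34 + 50 = 262 non-suit-A cards altogether.
After those, each further card must be suit-A, so 262 + 7 = 269 draws guarantee 7 suit-A cards.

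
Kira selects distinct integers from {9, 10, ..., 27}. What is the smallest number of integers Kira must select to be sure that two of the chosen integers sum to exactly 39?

12

A set avoiding the sum 39 can contain at most one of each pair {x, 39−x}, plus the 3 elements whose complement lies outside the range.
The integers 9, …, 19 (11 of them) are such a set: any two sum to at least 9+10 = 19 and at most 18+19 = 37 < 39.
Any 12th integer completes one of the 8 pairs, so 12 choices force a sum of 39.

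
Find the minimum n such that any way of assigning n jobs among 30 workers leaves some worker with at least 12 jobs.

331

With 330 jobs one could put exactly 11 in each of the 30 workers, and no worker would reach 12.
One more job must land in a worker that already has 11, giving it 12.
So 30 × 11 + 1 = 331 jobs are required.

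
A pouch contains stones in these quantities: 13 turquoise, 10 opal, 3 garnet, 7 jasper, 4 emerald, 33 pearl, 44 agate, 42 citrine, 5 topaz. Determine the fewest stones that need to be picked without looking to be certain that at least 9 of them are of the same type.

By the pigeonhole principle, the 9 types are the holes; the stones drawn are the pigeons.
To avoid 9 of any one type, the worst case takes at most 8 of each type, or every stone of a type that has fewer than 8.
That gives 8 + 8 + 3 + 7 + 4 + 8 + 8 + 8 + 5 = 59 stones with no type reaching 9.
The next stone forces some type to 9, so 59 + 1 = 60.

60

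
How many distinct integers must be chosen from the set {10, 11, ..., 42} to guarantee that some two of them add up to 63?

Two chosen integers sum to 63 exactly when both halves of some pair {x, 63−x} with 21 ≤ x ≤ 63−x ≤ 42 are chosen — 11 such pairs.
The remaining 11 elements (those with no distinct partner in range) can never complete a 63-sum, so the worst case takes all of them and one from each pair: 11 + 11 = 22.
The 23rd integer has to be the second member of some pair, so 22 + 1 = 23.

23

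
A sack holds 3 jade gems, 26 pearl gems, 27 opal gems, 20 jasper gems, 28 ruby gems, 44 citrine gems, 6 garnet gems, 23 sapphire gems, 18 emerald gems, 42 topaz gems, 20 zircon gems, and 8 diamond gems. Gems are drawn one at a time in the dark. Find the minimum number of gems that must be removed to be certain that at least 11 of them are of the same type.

By the pigeonhole principle, the 12 types are the holes; the gems drawn are the pigeons.
To avoid 11 of any one type, the worst case takes at most 10 of each type, or every gem of a type that has fewer than 10.
That gives 3 + 10 + 10 + 10 + 10 + 10 + 6 + 10 + 10 + 10 + 10 + 8 = 107 gems with no type reaching 11.
The next gem forces some type to 11, so 107 + 1 = 108.

108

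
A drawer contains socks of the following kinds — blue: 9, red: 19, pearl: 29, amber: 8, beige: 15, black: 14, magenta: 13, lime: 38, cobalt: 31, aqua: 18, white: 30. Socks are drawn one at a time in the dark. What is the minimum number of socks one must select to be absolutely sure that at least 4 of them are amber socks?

220

In the worst case for collecting amber socks, every non-amber sock comes out first.
There are 9 + 19 + 29 + 15 + 14 + 13 + 38 + 31 + 18 + 30 = 216 non-amber socks altogether.
After those, each further sock must be amber, so 216 + 4 = 220 draws guarantee 4 amber socks.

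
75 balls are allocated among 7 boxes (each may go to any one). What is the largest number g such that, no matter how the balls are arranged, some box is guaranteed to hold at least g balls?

Pigeonhole: the 7 boxes are the holes and the 75 balls are the pigeons.
If every box held at most 10 balls, the total would be at most 7 × 10 = 70, which is less than 75.
So some box holds at least ⌈75/7⌉ = 11 balls.

11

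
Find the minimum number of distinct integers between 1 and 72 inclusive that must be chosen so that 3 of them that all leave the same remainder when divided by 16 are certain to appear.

33

By pigeonhole, the 16 residue classes mod 16 are the pigeonholes.
With 32 integers one could put 2 in each residue class and have no class reach 3.
The 33rd integer pushes some class to 3, so 16·2 + 1 = 33.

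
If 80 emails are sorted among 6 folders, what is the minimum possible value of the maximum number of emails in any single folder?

14

The 6 folders are the holes and the 80 emails are the pigeons.
If every folder held at most 13 emails, the total would be at most 6 × 13 = 78, which is less than 80.
So some folder holds at least ⌈80/6⌉ = 14 emails.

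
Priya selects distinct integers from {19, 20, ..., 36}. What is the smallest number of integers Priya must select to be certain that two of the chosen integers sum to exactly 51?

12

A set avoiding the sum 51 can contain at most one of each pair {x, 51−x}, plus the 4 elements whose complement lies outside the range.
The integers 26, …, 36 (11 of them) are such a set: any two sum to at least 26+27 = 53 > 51.
Pigeonhole: any 12th integer completes one of the 7 pairs, so 12 choices force a sum of 51.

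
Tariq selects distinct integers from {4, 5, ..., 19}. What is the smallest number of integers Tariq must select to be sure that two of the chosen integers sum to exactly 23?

A set avoiding the sum 23 can contain at most one of each pair {x, 23−x}.
The integers 12, …, 19 (8 of them) are such a set: any two sum to at least 12+13 = 25 > 23.
Any 9th integer completes one of the 8 pairs, so 9 choices force a sum of 23.

9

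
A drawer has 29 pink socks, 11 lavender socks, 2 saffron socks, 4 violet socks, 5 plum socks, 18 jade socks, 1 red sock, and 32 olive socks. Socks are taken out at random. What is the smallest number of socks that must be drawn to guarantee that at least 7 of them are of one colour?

By pigeonhole, the 8 colours are the holes; the socks drawn are the pigeons.
To avoid 7 of any one colour, the worst case takes at most 6 of each colour, or every sock of a colour that has fewer than 6.
That gives 6 + 6 + 2 + 4 + 5 + 6 + 1 + 6 = 36 socks with no colour reaching 7.
The next sock forces some colour to 7, so 36 + 1 = 37.

37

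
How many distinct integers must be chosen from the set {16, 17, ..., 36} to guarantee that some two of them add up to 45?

15

Group the elements by complementary pair {x, 45−x}: {16,29}, {17,28}, {18,27}, …, giving 7 two-element pairs and 7 integers whose partner 45−x falls outside [16,36].
Treating each of those 14 groups as a pigeonhole, one can pick one integer per group — 14 integers — with no two summing to 45.
The 15th integer lands in an occupied pair, forcing a sum of 45.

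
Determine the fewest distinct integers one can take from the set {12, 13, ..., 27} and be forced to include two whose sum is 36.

Two chosen integers sum to 36 exactly when both halves of some pair {x, 36−x} with 12 ≤ x ≤ 36−x ≤ 24 are chosen — 6 such pairs.
The remaining 4 elements (those with no distinct partner in range) can never complete a 36-sum, so the worst case takes all of them and one from each pair: 4 + 6 = 10.
The 11th integer has to be the second member of some pair, so 10 + 1 = 11.

11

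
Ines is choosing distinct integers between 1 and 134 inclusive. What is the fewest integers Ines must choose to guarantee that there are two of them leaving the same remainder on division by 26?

27

Pigeonhole: the 26 residue classes mod 26 are the pigeonholes.
With 26 integers one could put 1 in each residue class and have no class reach 2.
The 27th integer pushes some class to 2, so 26·1 + 1 = 27.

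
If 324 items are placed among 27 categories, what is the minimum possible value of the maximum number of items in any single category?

12

By the pigeonhole principle, the 27 categories are the holes and the 324 items are the pigeons.
If every category held at most 11 items, the total would be at most 27 × 11 = 297, which is less than 324.
So some category holds at least ⌈324/27⌉ = 12 items.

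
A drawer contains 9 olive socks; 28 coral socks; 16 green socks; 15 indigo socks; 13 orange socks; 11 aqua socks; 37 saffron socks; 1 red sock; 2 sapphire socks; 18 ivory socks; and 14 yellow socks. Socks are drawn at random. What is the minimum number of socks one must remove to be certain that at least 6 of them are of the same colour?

An adversary could hand out at most 5 socks per colour (red, sapphire run out sooner): 5 + 5 + 5 + 5 + 5 + 5 + 5 + 1 + 2 + 5 + 5 = 48 socks and still no colour has 6.
Pigeonhole: one more sock lands in a colour already at 5, so 49 draws are enough and 48 are not.

49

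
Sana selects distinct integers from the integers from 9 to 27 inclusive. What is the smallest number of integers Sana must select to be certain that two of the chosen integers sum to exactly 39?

Two chosen integers sum to 39 exactly when both halves of some pair {x, 39−x} with 12 ≤ x ≤ 39−x ≤ 27 are chosen — 8 such pairs.
The remaining 3 elements (those with no distinct partner in range) can never complete a 39-sum, so the worst case takes all of them and one from each pair: 3 + 8 = 11.
Pigeonhole: the 12th integer has to be the second member of some pair, so 11 + 1 = 12.

12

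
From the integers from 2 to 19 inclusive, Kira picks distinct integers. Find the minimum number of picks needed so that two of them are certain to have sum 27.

13

Group the elements by complementary pair {x, 27−x}: {8,19}, {9,18}, {10,17}, …, giving 6 two-element pairs and 6 integers whose partner 27−x falls outside [2,19].
Treating each of those 12 groups as a pigeonhole, one can pick one integer per group — 12 integers — with no two summing to 27.
The 13th integer lands in an occupied pair, forcing a sum of 27.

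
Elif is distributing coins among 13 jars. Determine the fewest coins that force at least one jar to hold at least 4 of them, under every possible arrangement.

40

With 39 coins one could put exactly 3 in each of the 13 jars, and no jar would reach 4.
By pigeonhole, one more coin must land in a jar that already has 3, giving it 4.
So 13 × 3 + 1 = 40 coins are required.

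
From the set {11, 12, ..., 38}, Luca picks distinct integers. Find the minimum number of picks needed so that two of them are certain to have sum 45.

17

A set avoiding the sum 45 can contain at most one of each pair {x, 45−x}, plus the 4 elements whose complement lies outside the range.
The integers 23, …, 38 (16 of them) are such a set: any two sum to at least 23+24 = 47 > 45.
By pigeonhole, any 17th integer completes one of the 12 pairs, so 17 choices force a sum of 45.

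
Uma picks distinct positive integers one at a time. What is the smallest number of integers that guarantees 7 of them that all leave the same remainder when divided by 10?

61

The 10 residue classes mod 10 are the pigeonholes.
With 60 integers one could put 6 in each residue class and have no class reach 7.
The 61st integer pushes some class to 7, so 10·6 + 1 = 61.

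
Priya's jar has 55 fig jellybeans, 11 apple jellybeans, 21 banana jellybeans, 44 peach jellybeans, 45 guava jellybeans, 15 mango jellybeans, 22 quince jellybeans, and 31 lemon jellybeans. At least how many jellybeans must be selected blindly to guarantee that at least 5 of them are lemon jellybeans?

218

In the worst case for collecting lemon jellybeans, every non-lemon jellybean comes out first.
There are 55 + 11 + 21 + 44 + 45 + 15 + 22 = 213 non-lemon jellybeans altogether.
After those, each further jellybean must be lemon, so 213 + 5 = 218 draws guarantee 5 lemon jellybeans.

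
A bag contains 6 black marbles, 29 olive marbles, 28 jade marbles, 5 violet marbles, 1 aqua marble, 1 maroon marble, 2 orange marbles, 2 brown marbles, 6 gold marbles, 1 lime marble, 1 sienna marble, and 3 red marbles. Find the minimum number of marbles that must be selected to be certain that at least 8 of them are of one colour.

43

An adversary could hand out at most 7 marbles per colour (10 colours run out sooner): 6 + 7 + 7 + 5 + 1 + 1 + 2 + 2 + 6 + 1 + 1 + 3 = 42 marbles and still no colour has 8.
By pigeonhole, one more marble lands in a colour already at 7, so 43 draws are enough and 42 are not.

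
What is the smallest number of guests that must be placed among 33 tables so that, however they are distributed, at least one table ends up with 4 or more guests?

100

With 99 guests one could put exactly 3 in each of the 33 tables, and no table would reach 4.
One more guest must land in a table that already has 3, giving it 4.
So 33 × 3 + 1 = 100 guests are required.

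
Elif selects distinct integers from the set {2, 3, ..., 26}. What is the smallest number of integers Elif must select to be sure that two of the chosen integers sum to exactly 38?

Group the elements by complementary pair {x, 38−x}: {12,26}, {13,25}, {14,24}, …, giving 7 two-element pairs, the single value 19 (it cannot pair with itself since the integers are distinct), and 10 integers whose partner 38−x falls outside [2,26].
Treating each of those 18 groups as a pigeonhole, one can pick one integer per group — 18 integers — with no two summing to 38.
The 19th integer lands in an occupied pair, forcing a sum of 38.

19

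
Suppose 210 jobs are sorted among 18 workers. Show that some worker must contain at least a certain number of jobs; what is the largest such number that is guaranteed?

12

By pigeonhole, the 18 workers are the holes and the 210 jobs are the pigeons.
If every worker held at most 11 jobs, the total would be at most 18 × 11 = 198, which is less than 210.
So some worker holds at least ⌈210/18⌉ = 12 jobs.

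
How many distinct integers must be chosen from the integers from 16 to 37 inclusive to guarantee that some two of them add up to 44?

17

A set avoiding the sum 44 can contain at most one of each pair {x, 44−x}, plus the 10 elements whose complement lies outside the range or equal to its own complement.
The integers 22, …, 37 (16 of them) are such a set: any two sum to at least 22+23 = 45 > 44.
Any 17th integer completes one of the 6 pairs, so 17 choices force a sum of 44.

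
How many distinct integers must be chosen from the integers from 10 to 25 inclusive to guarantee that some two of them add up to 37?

Two chosen integers sum to 37 exactly when both halves of some pair {x, 37−x} with 12 ≤ x ≤ 37−x ≤ 25 are chosen — 7 such pairs.
The remaining 2 elements (those with no distinct partner in range) can never complete a 37-sum, so the worst case takes all of them and one from each pair: 2 + 7 = 9.
By pigeonhole, the 10th integer has to be the second member of some pair, so 9 + 1 = 10.

10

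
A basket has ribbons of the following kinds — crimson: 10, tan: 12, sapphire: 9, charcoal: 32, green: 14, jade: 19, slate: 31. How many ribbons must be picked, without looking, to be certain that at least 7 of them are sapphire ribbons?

In the worst case for collecting sapphire ribbons, every non-sapphire ribbon comes out first.
There are 10 + 12 + 32 + 14 + 19 + 31 = 118 non-sapphire ribbons altogether.
After those, each further ribbon must be sapphire, so 118 + 7 = 125 draws guarantee 7 sapphire ribbons.

125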